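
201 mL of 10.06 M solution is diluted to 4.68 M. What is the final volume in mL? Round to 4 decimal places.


Dilution: M1*V1 = M2*V2, solve for V2.
V2 = M1*V1 / M2
V2 = 10.06 * 201 / 4.68
V2 = 2022.06 / 4.68
V2 = 432.06410256 mL, rounded to 4 dp:

432.0641 mL


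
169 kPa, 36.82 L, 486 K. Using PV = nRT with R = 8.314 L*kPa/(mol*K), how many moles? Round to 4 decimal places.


PV = nRT, solve for n = PV / (RT).
PV = 169 * 36.82 = 6222.58
RT = 8.314 * 486 = 4040.604
n = 6222.58 / 4040.604
n = 1.54001233 mol, rounded to 4 dp:

1.5400 mol


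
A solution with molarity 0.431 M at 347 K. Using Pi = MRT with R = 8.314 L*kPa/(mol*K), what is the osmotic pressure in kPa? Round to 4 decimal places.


Osmotic pressure (van't Hoff): Pi = M*R*T.
RT = 8.314 * 347 = 2884.958
Pi = 0.431 * 2884.958
Pi = 1243.416898 kPa, rounded to 4 dp:

1243.4169 kPa


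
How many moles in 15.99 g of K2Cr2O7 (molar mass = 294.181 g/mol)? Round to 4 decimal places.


n = mass / M
n = 15.99 / 294.181
n = 0.05435429 mol, rounded to 4 dp:

0.0544 mol


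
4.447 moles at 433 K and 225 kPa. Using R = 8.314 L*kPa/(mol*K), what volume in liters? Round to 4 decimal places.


PV = nRT, solve for V = nRT / P.
nRT = 4.447 * 8.314 * 433 = 16009.031
V = 16009.031 / 225
V = 71.15124889 L, rounded to 4 dp:

71.1512 L


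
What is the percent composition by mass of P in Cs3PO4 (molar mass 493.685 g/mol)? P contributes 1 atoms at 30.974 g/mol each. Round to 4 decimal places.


pct = 100 * (n_elem * M_elem) / M_total
mass_contribution = 1 * 30.974 = 30.974 g/mol
pct = 100 * 30.974 / 493.685
pct = 6.27404114 %, rounded to 4 dp:

6.2740 %


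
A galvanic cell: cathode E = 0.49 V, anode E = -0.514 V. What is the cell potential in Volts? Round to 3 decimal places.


Standard cell potential: E_cell = E_cathode - E_anode.
E_cell = 0.49 - (-0.514)
E_cell = 1.004 V, rounded to 3 dp:

1.004 V


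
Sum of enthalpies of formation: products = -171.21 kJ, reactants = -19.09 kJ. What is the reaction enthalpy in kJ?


dH_rxn = sum(dH_f products) - sum(dH_f reactants)
dH_rxn = -171.21 - (-19.09)
dH_rxn = -152.12 kJ:

-152.12 kJ


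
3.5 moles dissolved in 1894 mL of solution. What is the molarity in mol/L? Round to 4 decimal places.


Convert volume to liters: V_L = V_mL / 1000.
V_L = 1894 / 1000 = 1.894 L
M = n / V_L = 3.5 / 1.894
M = 1.84794087 mol/L, rounded to 4 dp:

1.8479 mol/L


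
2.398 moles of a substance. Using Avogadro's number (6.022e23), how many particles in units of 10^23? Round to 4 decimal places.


N = n * NA, then divide by 1e23 for the requested units.
N / 1e23 = n * 6.022
N / 1e23 = 2.398 * 6.022
N / 1e23 = 14.440756, rounded to 4 dp:

14.4408


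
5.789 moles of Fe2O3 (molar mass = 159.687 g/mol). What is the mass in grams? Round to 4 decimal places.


mass = n * M
mass = 5.789 * 159.687
mass = 924.428043 g, rounded to 4 dp:

924.4280 g


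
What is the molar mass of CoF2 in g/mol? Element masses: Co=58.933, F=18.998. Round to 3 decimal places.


M = sum(count * atomic_mass) over atoms.
M = 1*58.933 + 2*18.998
M = 58.933 + 37.996
M = 96.929 g/mol, rounded to 3 dp:

96.929 g/mol


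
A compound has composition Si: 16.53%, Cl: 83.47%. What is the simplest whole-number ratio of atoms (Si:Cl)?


Assume 100 g of compound, divide each mass% by atomic mass to get moles, then normalize by the smallest to get a raw atom ratio.
Moles per 100 g: Si: 16.53/28.086 = 0.5885, Cl: 83.47/35.453 = 2.3544
Raw ratio (divide by min = 0.5885): Si: 1.0, Cl: 4.0
Multiply by 1 to clear fractions: Si: 1.0 ~= 1, Cl: 4.0 ~= 4
Reduce by GCD to get the simplest whole-number ratio:

1:4


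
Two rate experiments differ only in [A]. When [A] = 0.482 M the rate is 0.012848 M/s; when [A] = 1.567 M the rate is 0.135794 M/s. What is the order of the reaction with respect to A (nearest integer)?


Rate is proportional to [A]^n, so rate2/rate1 = ([A]2/[A]1)^n. Take logs to solve for n.
rate2/rate1 = 0.135794 / 0.012848 = 10.5693
[A]2/[A]1 = 1.567 / 0.482 = 3.251
n = ln(10.5693) / ln(3.251) = 2.0
Nearest integer order:

2


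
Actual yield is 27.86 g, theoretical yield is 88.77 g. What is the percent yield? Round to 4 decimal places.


% yield = 100 * actual / theoretical
% yield = 100 * 27.86 / 88.77
% yield = 31.38447674 %, rounded to 4 dp:

31.3845 %


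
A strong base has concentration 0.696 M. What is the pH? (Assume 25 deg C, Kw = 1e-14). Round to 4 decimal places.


A strong base dissociates completely, so [OH-] equals the given concentration.
pOH = -log10([OH-]) = -log10(0.696) = 0.157391
pH = 14 - pOH = 14 - 0.157391
pH = 13.842609, rounded to 4 dp:

13.8426


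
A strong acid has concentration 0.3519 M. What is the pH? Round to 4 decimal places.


A strong acid dissociates completely, so [H+] equals the given concentration.
pH = -log10([H+]) = -log10(0.3519)
pH = 0.45358073, rounded to 4 dp:

0.4536


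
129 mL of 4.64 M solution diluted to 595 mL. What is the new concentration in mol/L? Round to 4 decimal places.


Dilution: M1*V1 = M2*V2, solve for M2.
M2 = M1*V1 / V2
M2 = 4.64 * 129 / 595
M2 = 598.56 / 595
M2 = 1.00598319 mol/L, rounded to 4 dp:

1.0060 mol/L


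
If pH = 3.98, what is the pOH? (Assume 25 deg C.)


At 25 deg C, pH + pOH = 14.
pOH = 14 - pH = 14 - 3.98
pOH = 10.02:

10.02


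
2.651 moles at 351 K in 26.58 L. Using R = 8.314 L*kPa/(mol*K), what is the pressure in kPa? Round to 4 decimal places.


PV = nRT, solve for P = nRT / V.
nRT = 2.651 * 8.314 * 351 = 7736.1853
P = 7736.1853 / 26.58
P = 291.05287058 kPa, rounded to 4 dp:

291.0529 kPa


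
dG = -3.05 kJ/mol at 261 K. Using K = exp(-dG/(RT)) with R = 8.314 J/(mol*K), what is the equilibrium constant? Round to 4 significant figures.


dG is in kJ/mol; multiply by 1000 to match R in J/(mol*K).
RT = 8.314 * 261 = 2169.954 J/mol
exponent = -dG*1000 / (RT) = -(-3.05*1000) / 2169.954 = 1.40555975
K = exp(1.40555975)
K = 4.0778087, rounded to 4 significant figures:

4.078


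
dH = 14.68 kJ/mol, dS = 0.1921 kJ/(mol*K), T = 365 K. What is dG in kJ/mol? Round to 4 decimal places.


Gibbs: dG = dH - T*dS (consistent units, dS already in kJ/(mol*K)).
T*dS = 365 * 0.1921 = 70.1165
dG = 14.68 - (70.1165)
dG = -55.4365 kJ/mol, rounded to 4 dp:

-55.4365 kJ/mol


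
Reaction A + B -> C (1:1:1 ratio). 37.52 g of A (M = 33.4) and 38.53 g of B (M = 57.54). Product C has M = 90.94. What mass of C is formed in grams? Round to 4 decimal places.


Find moles of each reactant; the smaller value is the limiting reagent in a 1:1:1 reaction, so moles_C equals moles of the limiter.
n_A = mass_A / M_A = 37.52 / 33.4 = 1.123353 mol
n_B = mass_B / M_B = 38.53 / 57.54 = 0.669621 mol
Limiting reagent: B (smaller), n_limiting = 0.669621 mol
mass_C = n_limiting * M_C = 0.669621 * 90.94
mass_C = 60.89533374 g, rounded to 4 dp:

60.8953 g


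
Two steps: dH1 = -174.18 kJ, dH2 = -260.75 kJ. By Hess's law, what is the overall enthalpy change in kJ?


Hess's law: enthalpy is a state function, so add the step enthalpies.
dH_total = dH1 + dH2 = -174.18 + (-260.75)
dH_total = -434.93 kJ:

-434.93 kJ


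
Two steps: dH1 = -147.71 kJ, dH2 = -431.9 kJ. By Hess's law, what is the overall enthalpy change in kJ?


Hess's law: enthalpy is a state function, so add the step enthalpies.
dH_total = dH1 + dH2 = -147.71 + (-431.9)
dH_total = -579.61 kJ:

-579.61 kJ


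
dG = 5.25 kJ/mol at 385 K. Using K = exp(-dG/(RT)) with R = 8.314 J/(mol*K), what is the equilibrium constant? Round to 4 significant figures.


dG is in kJ/mol; multiply by 1000 to match R in J/(mol*K).
RT = 8.314 * 385 = 3200.89 J/mol
exponent = -dG*1000 / (RT) = -(5.25*1000) / 3200.89 = -1.64016883
K = exp(-1.64016883)
K = 0.1939473, rounded to 4 significant figures:

0.1939


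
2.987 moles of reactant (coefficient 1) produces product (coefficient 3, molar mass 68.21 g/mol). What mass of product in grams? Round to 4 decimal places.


Use the coefficient ratio to convert reactant moles to product moles, then multiply by the product's molar mass.
moles_P = moles_R * (coeff_P / coeff_R) = 2.987 * (3/1) = 8.961
mass_P = moles_P * M_P = 8.961 * 68.21
mass_P = 611.22981 g, rounded to 4 dp:

611.2298 g


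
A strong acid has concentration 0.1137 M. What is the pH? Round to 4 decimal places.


A strong acid dissociates completely, so [H+] equals the given concentration.
pH = -log10([H+]) = -log10(0.1137)
pH = 0.94423954, rounded to 4 dp:

0.9442


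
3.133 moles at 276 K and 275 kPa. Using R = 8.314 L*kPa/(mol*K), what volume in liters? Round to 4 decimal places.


PV = nRT, solve for V = nRT / P.
nRT = 3.133 * 8.314 * 276 = 7189.1823
V = 7189.1823 / 275
V = 26.14248109 L, rounded to 4 dp:

26.1425 L


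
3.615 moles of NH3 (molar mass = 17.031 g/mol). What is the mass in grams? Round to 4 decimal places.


mass = n * M
mass = 3.615 * 17.031
mass = 61.567065 g, rounded to 4 dp:

61.5671 g


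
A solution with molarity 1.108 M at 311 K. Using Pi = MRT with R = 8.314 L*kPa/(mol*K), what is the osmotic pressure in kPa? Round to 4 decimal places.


Osmotic pressure (van't Hoff): Pi = M*R*T.
RT = 8.314 * 311 = 2585.654
Pi = 1.108 * 2585.654
Pi = 2864.904632 kPa, rounded to 4 dp:

2864.9046 kPa


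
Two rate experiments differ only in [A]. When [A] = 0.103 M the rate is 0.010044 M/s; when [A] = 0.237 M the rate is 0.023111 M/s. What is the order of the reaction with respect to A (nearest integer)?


Rate is proportional to [A]^n, so rate2/rate1 = ([A]2/[A]1)^n. Take logs to solve for n.
rate2/rate1 = 0.023111 / 0.010044 = 2.301
[A]2/[A]1 = 0.237 / 0.103 = 2.301
n = ln(2.301) / ln(2.301) = 1.0
Nearest integer order:

1


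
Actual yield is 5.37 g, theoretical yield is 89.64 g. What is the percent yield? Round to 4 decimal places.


% yield = 100 * actual / theoretical
% yield = 100 * 5.37 / 89.64
% yield = 5.99062918 %, rounded to 4 dp:

5.9906 %


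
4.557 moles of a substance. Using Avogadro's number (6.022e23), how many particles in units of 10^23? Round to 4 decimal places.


N = n * NA, then divide by 1e23 for the requested units.
N / 1e23 = n * 6.022
N / 1e23 = 4.557 * 6.022
N / 1e23 = 27.442254, rounded to 4 dp:

27.4423


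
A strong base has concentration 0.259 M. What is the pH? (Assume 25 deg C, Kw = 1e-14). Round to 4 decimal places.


A strong base dissociates completely, so [OH-] equals the given concentration.
pOH = -log10([OH-]) = -log10(0.259) = 0.5867
pH = 14 - pOH = 14 - 0.5867
pH = 13.4133, rounded to 4 dp:

13.4133


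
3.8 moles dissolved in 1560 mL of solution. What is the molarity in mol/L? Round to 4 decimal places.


Convert volume to liters: V_L = V_mL / 1000.
V_L = 1560 / 1000 = 1.56 L
M = n / V_L = 3.8 / 1.56
M = 2.43589744 mol/L, rounded to 4 dp:

2.4359 mol/L


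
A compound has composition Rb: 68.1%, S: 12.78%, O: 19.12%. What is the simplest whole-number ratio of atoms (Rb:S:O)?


Assume 100 g of compound, divide each mass% by atomic mass to get moles, then normalize by the smallest to get a raw atom ratio.
Moles per 100 g: Rb: 68.1/85.468 = 0.7968, S: 12.78/32.065 = 0.3986, O: 19.12/15.999 = 1.1951
Raw ratio (divide by min = 0.3986): Rb: 1.999, S: 1.0, O: 2.998
Multiply by 1 to clear fractions: Rb: 1.999 ~= 2, S: 1.0 ~= 1, O: 2.998 ~= 3
Reduce by GCD to get the simplest whole-number ratio:

2:1:3


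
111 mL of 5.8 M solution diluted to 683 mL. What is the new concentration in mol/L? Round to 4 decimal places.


Dilution: M1*V1 = M2*V2, solve for M2.
M2 = M1*V1 / V2
M2 = 5.8 * 111 / 683
M2 = 643.8 / 683
M2 = 0.94260615 mol/L, rounded to 4 dp:

0.9426 mol/L


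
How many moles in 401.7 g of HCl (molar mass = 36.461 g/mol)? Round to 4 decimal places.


n = mass / M
n = 401.7 / 36.461
n = 11.01725131 mol, rounded to 4 dp:

11.0173 mol


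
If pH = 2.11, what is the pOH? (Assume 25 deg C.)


At 25 deg C, pH + pOH = 14.
pOH = 14 - pH = 14 - 2.11
pOH = 11.89:

11.89


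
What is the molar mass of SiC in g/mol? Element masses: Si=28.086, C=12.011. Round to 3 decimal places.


M = sum(count * atomic_mass) over atoms.
M = 1*28.086 + 1*12.011
M = 28.086 + 12.011
M = 40.097 g/mol, rounded to 3 dp:

40.097 g/mol


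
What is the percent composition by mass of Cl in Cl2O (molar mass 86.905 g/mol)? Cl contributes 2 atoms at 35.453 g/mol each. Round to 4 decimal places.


pct = 100 * (n_elem * M_elem) / M_total
mass_contribution = 2 * 35.453 = 70.906 g/mol
pct = 100 * 70.906 / 86.905
pct = 81.59024222 %, rounded to 4 dp:

81.5902 %


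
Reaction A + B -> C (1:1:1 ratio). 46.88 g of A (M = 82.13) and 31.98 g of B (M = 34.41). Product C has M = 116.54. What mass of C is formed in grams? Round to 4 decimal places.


Find moles of each reactant; the smaller value is the limiting reagent in a 1:1:1 reaction, so moles_C equals moles of the limiter.
n_A = mass_A / M_A = 46.88 / 82.13 = 0.570802 mol
n_B = mass_B / M_B = 31.98 / 34.41 = 0.929381 mol
Limiting reagent: A (smaller), n_limiting = 0.570802 mol
mass_C = n_limiting * M_C = 0.570802 * 116.54
mass_C = 66.52126508 g, rounded to 4 dp:

66.5213 g


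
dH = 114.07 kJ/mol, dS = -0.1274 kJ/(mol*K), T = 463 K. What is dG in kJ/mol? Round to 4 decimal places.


Gibbs: dG = dH - T*dS (consistent units, dS already in kJ/(mol*K)).
T*dS = 463 * -0.1274 = -58.9862
dG = 114.07 - (-58.9862)
dG = 173.0562 kJ/mol, rounded to 4 dp:

173.0562 kJ/mol


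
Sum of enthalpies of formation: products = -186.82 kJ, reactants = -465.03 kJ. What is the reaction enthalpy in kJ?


dH_rxn = sum(dH_f products) - sum(dH_f reactants)
dH_rxn = -186.82 - (-465.03)
dH_rxn = 278.21 kJ:

278.21 kJ


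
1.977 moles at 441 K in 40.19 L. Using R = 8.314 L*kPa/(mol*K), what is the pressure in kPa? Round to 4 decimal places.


PV = nRT, solve for P = nRT / V.
nRT = 1.977 * 8.314 * 441 = 7248.6191
P = 7248.6191 / 40.19
P = 180.35877333 kPa, rounded to 4 dp:

180.3588 kPa


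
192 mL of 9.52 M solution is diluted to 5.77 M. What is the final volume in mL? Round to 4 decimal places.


Dilution: M1*V1 = M2*V2, solve for V2.
V2 = M1*V1 / M2
V2 = 9.52 * 192 / 5.77
V2 = 1827.84 / 5.77
V2 = 316.78336222 mL, rounded to 4 dp:

316.7834 mL


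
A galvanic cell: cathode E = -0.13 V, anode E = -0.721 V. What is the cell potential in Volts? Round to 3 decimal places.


Standard cell potential: E_cell = E_cathode - E_anode.
E_cell = -0.13 - (-0.721)
E_cell = 0.591 V, rounded to 3 dp:

0.591 V


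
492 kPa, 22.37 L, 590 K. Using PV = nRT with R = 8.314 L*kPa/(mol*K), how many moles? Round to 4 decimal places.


PV = nRT, solve for n = PV / (RT).
PV = 492 * 22.37 = 11006.04
RT = 8.314 * 590 = 4905.26
n = 11006.04 / 4905.26
n = 2.24372205 mol, rounded to 4 dp:

2.2437 mol


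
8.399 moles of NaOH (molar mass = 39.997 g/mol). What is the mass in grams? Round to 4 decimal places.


mass = n * M
mass = 8.399 * 39.997
mass = 335.934803 g, rounded to 4 dp:

335.9348 g


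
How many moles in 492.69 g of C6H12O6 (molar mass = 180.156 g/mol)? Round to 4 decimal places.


n = mass / M
n = 492.69 / 180.156
n = 2.73479651 mol, rounded to 4 dp:

2.7348 mol


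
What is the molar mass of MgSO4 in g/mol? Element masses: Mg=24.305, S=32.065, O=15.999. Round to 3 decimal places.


M = sum(count * atomic_mass) over atoms.
M = 1*24.305 + 1*32.065 + 4*15.999
M = 24.305 + 32.065 + 63.996
M = 120.366 g/mol, rounded to 3 dp:

120.366 g/mol


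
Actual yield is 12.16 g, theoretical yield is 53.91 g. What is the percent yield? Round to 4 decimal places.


% yield = 100 * actual / theoretical
% yield = 100 * 12.16 / 53.91
% yield = 22.55611204 %, rounded to 4 dp:

22.5561 %


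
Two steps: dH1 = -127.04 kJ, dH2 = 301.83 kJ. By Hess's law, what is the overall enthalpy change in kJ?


Hess's law: enthalpy is a state function, so add the step enthalpies.
dH_total = dH1 + dH2 = -127.04 + (301.83)
dH_total = 174.79 kJ:

174.79 kJ


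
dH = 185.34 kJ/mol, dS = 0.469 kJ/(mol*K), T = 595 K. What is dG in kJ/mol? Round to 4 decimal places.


Gibbs: dG = dH - T*dS (consistent units, dS already in kJ/(mol*K)).
T*dS = 595 * 0.469 = 279.055
dG = 185.34 - (279.055)
dG = -93.715 kJ/mol, rounded to 4 dp:

-93.7150 kJ/mol


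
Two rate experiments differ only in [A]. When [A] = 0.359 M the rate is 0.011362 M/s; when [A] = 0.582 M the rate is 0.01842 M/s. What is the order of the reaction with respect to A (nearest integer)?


Rate is proportional to [A]^n, so rate2/rate1 = ([A]2/[A]1)^n. Take logs to solve for n.
rate2/rate1 = 0.01842 / 0.011362 = 1.6212
[A]2/[A]1 = 0.582 / 0.359 = 1.6212
n = ln(1.6212) / ln(1.6212) = 1.0
Nearest integer order:

1


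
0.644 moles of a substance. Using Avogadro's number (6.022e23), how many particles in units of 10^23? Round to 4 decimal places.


N = n * NA, then divide by 1e23 for the requested units.
N / 1e23 = n * 6.022
N / 1e23 = 0.644 * 6.022
N / 1e23 = 3.878168, rounded to 4 dp:

3.8782


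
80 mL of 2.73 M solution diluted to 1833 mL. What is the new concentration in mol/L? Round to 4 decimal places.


Dilution: M1*V1 = M2*V2, solve for M2.
M2 = M1*V1 / V2
M2 = 2.73 * 80 / 1833
M2 = 218.4 / 1833
M2 = 0.11914894 mol/L, rounded to 4 dp:

0.1191 mol/L


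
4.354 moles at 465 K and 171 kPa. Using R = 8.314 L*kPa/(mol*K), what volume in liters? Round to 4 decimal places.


PV = nRT, solve for V = nRT / P.
nRT = 4.354 * 8.314 * 465 = 16832.6075
V = 16832.6075 / 171
V = 98.43630117 L, rounded to 4 dp:

98.4363 L


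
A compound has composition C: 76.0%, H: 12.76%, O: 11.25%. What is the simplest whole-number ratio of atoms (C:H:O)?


Assume 100 g of compound, divide each mass% by atomic mass to get moles, then normalize by the smallest to get a raw atom ratio.
Moles per 100 g: C: 76.0/12.011 = 6.3275, H: 12.76/1.008 = 12.6587, O: 11.25/15.999 = 0.7032
Raw ratio (divide by min = 0.7032): C: 8.999, H: 18.002, O: 1.0
Multiply by 1 to clear fractions: C: 8.999 ~= 9, H: 18.002 ~= 18, O: 1.0 ~= 1
Reduce by GCD to get the simplest whole-number ratio:

9:18:1


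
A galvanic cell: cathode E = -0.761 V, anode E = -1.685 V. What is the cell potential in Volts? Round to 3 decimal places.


Standard cell potential: E_cell = E_cathode - E_anode.
E_cell = -0.761 - (-1.685)
E_cell = 0.924 V, rounded to 3 dp:

0.924 V


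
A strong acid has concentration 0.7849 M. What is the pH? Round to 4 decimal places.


A strong acid dissociates completely, so [H+] equals the given concentration.
pH = -log10([H+]) = -log10(0.7849)
pH = 0.10518567, rounded to 4 dp:

0.1052


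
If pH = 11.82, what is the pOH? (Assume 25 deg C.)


At 25 deg C, pH + pOH = 14.
pOH = 14 - pH = 14 - 11.82
pOH = 2.18:

2.18


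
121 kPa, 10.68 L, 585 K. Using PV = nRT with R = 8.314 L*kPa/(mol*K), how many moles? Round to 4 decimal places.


PV = nRT, solve for n = PV / (RT).
PV = 121 * 10.68 = 1292.28
RT = 8.314 * 585 = 4863.69
n = 1292.28 / 4863.69
n = 0.2656995 mol, rounded to 4 dp:

0.2657 mol


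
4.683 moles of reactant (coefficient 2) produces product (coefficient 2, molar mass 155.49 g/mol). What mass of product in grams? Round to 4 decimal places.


Use the coefficient ratio to convert reactant moles to product moles, then multiply by the product's molar mass.
moles_P = moles_R * (coeff_P / coeff_R) = 4.683 * (2/2) = 4.683
mass_P = moles_P * M_P = 4.683 * 155.49
mass_P = 728.15967 g, rounded to 4 dp:

728.1597 g


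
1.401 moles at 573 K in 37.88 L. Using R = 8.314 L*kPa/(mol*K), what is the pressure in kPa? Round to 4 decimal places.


PV = nRT, solve for P = nRT / V.
nRT = 1.401 * 8.314 * 573 = 6674.2547
P = 6674.2547 / 37.88
P = 176.19468585 kPa, rounded to 4 dp:

176.1947 kPa


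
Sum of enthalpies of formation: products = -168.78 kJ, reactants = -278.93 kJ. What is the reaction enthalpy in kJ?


dH_rxn = sum(dH_f products) - sum(dH_f reactants)
dH_rxn = -168.78 - (-278.93)
dH_rxn = 110.15 kJ:

110.15 kJ


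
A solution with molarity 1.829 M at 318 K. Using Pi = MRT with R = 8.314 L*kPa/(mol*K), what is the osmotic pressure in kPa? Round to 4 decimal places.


Osmotic pressure (van't Hoff): Pi = M*R*T.
RT = 8.314 * 318 = 2643.852
Pi = 1.829 * 2643.852
Pi = 4835.605308 kPa, rounded to 4 dp:

4835.6053 kPa


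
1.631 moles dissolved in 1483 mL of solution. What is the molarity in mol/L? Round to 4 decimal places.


Convert volume to liters: V_L = V_mL / 1000.
V_L = 1483 / 1000 = 1.483 L
M = n / V_L = 1.631 / 1.483
M = 1.09979771 mol/L, rounded to 4 dp:

1.0998 mol/L


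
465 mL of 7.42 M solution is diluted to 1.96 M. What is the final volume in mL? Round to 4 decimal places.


Dilution: M1*V1 = M2*V2, solve for V2.
V2 = M1*V1 / M2
V2 = 7.42 * 465 / 1.96
V2 = 3450.3 / 1.96
V2 = 1760.35714286 mL, rounded to 4 dp:

1760.3571 mL


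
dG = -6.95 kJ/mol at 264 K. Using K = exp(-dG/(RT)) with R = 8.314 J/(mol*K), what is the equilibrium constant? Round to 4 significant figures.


dG is in kJ/mol; multiply by 1000 to match R in J/(mol*K).
RT = 8.314 * 264 = 2194.896 J/mol
exponent = -dG*1000 / (RT) = -(-6.95*1000) / 2194.896 = 3.16643704
K = exp(3.16643704)
K = 23.72281, rounded to 4 significant figures:

23.72


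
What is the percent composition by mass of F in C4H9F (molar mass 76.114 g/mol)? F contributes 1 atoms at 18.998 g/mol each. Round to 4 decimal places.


pct = 100 * (n_elem * M_elem) / M_total
mass_contribution = 1 * 18.998 = 18.998 g/mol
pct = 100 * 18.998 / 76.114
pct = 24.95992853 %, rounded to 4 dp:

24.9599 %


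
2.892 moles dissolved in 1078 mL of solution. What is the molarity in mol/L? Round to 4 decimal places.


Convert volume to liters: V_L = V_mL / 1000.
V_L = 1078 / 1000 = 1.078 L
M = n / V_L = 2.892 / 1.078
M = 2.68274583 mol/L, rounded to 4 dp:

2.6827 mol/L


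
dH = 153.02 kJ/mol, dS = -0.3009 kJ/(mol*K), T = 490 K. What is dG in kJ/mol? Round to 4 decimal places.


Gibbs: dG = dH - T*dS (consistent units, dS already in kJ/(mol*K)).
T*dS = 490 * -0.3009 = -147.441
dG = 153.02 - (-147.441)
dG = 300.461 kJ/mol, rounded to 4 dp:

300.4610 kJ/mol


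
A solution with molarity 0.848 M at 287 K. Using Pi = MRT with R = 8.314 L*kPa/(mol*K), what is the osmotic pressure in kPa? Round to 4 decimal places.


Osmotic pressure (van't Hoff): Pi = M*R*T.
RT = 8.314 * 287 = 2386.118
Pi = 0.848 * 2386.118
Pi = 2023.428064 kPa, rounded to 4 dp:

2023.4281 kPa


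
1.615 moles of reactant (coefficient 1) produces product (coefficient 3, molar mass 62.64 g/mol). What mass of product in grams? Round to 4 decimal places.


Use the coefficient ratio to convert reactant moles to product moles, then multiply by the product's molar mass.
moles_P = moles_R * (coeff_P / coeff_R) = 1.615 * (3/1) = 4.845
mass_P = moles_P * M_P = 4.845 * 62.64
mass_P = 303.4908 g, rounded to 4 dp:

303.4908 g


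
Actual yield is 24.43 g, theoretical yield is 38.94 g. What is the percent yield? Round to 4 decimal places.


% yield = 100 * actual / theoretical
% yield = 100 * 24.43 / 38.94
% yield = 62.73754494 %, rounded to 4 dp:

62.7375 %


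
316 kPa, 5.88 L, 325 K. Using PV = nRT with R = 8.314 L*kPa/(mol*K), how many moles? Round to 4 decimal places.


PV = nRT, solve for n = PV / (RT).
PV = 316 * 5.88 = 1858.08
RT = 8.314 * 325 = 2702.05
n = 1858.08 / 2702.05
n = 0.68765567 mol, rounded to 4 dp:

0.6877 mol


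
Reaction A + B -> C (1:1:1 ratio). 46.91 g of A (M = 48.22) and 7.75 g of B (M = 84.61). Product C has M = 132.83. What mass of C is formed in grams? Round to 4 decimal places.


Find moles of each reactant; the smaller value is the limiting reagent in a 1:1:1 reaction, so moles_C equals moles of the limiter.
n_A = mass_A / M_A = 46.91 / 48.22 = 0.972833 mol
n_B = mass_B / M_B = 7.75 / 84.61 = 0.091597 mol
Limiting reagent: B (smaller), n_limiting = 0.091597 mol
mass_C = n_limiting * M_C = 0.091597 * 132.83
mass_C = 12.16682951 g, rounded to 4 dp:

12.1668 g


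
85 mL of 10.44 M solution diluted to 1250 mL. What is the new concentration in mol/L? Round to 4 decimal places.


Dilution: M1*V1 = M2*V2, solve for M2.
M2 = M1*V1 / V2
M2 = 10.44 * 85 / 1250
M2 = 887.4 / 1250
M2 = 0.70992 mol/L, rounded to 4 dp:

0.7099 mol/L


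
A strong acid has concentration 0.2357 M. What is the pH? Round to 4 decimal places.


A strong acid dissociates completely, so [H+] equals the given concentration.
pH = -log10([H+]) = -log10(0.2357)
pH = 0.62764042, rounded to 4 dp:

0.6276


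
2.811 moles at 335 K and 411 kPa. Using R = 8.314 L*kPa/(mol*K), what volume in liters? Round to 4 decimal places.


PV = nRT, solve for V = nRT / P.
nRT = 2.811 * 8.314 * 335 = 7829.1691
V = 7829.1691 / 411
V = 19.04907324 L, rounded to 4 dp:

19.0491 L


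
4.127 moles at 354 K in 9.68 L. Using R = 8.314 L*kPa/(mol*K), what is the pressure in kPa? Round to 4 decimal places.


PV = nRT, solve for P = nRT / V.
nRT = 4.127 * 8.314 * 354 = 12146.4048
P = 12146.4048 / 9.68
P = 1254.7938843 kPa, rounded to 4 dp:

1254.7939 kPa


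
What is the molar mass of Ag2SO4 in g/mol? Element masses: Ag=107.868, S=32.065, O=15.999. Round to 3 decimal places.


M = sum(count * atomic_mass) over atoms.
M = 2*107.868 + 1*32.065 + 4*15.999
M = 215.736 + 32.065 + 63.996
M = 311.797 g/mol, rounded to 3 dp:

311.797 g/mol


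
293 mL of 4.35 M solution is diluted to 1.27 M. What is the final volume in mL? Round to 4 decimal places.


Dilution: M1*V1 = M2*V2, solve for V2.
V2 = M1*V1 / M2
V2 = 4.35 * 293 / 1.27
V2 = 1274.55 / 1.27
V2 = 1003.58267717 mL, rounded to 4 dp:

1003.5827 mL


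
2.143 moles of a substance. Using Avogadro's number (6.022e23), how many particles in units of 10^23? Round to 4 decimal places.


N = n * NA, then divide by 1e23 for the requested units.
N / 1e23 = n * 6.022
N / 1e23 = 2.143 * 6.022
N / 1e23 = 12.905146, rounded to 4 dp:

12.9051


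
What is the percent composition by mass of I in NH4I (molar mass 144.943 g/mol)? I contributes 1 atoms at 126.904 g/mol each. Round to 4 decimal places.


pct = 100 * (n_elem * M_elem) / M_total
mass_contribution = 1 * 126.904 = 126.904 g/mol
pct = 100 * 126.904 / 144.943
pct = 87.55441794 %, rounded to 4 dp:

87.5544 %


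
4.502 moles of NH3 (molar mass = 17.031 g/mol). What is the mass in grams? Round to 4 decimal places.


mass = n * M
mass = 4.502 * 17.031
mass = 76.673562 g, rounded to 4 dp:

76.6736 g


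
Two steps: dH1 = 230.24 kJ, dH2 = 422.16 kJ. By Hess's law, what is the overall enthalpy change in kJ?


Hess's law: enthalpy is a state function, so add the step enthalpies.
dH_total = dH1 + dH2 = 230.24 + (422.16)
dH_total = 652.4 kJ:

652.40 kJ


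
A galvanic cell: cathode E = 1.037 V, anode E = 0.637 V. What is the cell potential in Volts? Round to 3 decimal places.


Standard cell potential: E_cell = E_cathode - E_anode.
E_cell = 1.037 - (0.637)
E_cell = 0.4 V, rounded to 3 dp:

0.400 V


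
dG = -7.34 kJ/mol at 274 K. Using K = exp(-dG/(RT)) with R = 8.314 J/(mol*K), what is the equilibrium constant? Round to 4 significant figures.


dG is in kJ/mol; multiply by 1000 to match R in J/(mol*K).
RT = 8.314 * 274 = 2278.036 J/mol
exponent = -dG*1000 / (RT) = -(-7.34*1000) / 2278.036 = 3.22207375
K = exp(3.22207375)
K = 25.080076, rounded to 4 significant figures:

25.08


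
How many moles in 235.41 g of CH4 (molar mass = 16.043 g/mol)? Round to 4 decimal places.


n = mass / M
n = 235.41 / 16.043
n = 14.67368946 mol, rounded to 4 dp:

14.6737 mol


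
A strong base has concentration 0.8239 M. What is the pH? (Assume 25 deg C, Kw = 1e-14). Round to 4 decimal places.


A strong base dissociates completely, so [OH-] equals the given concentration.
pOH = -log10([OH-]) = -log10(0.8239) = 0.084125
pH = 14 - pOH = 14 - 0.084125
pH = 13.915875, rounded to 4 dp:

13.9159


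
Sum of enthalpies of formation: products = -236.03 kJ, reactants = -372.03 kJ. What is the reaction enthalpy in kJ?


dH_rxn = sum(dH_f products) - sum(dH_f reactants)
dH_rxn = -236.03 - (-372.03)
dH_rxn = 136.0 kJ:

136.00 kJ


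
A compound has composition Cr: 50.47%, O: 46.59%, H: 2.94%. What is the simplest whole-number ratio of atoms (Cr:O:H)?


Assume 100 g of compound, divide each mass% by atomic mass to get moles, then normalize by the smallest to get a raw atom ratio.
Moles per 100 g: Cr: 50.47/51.996 = 0.9707, O: 46.59/15.999 = 2.9121, H: 2.94/1.008 = 2.9167
Raw ratio (divide by min = 0.9707): Cr: 1.0, O: 3.0, H: 3.005
Multiply by 1 to clear fractions: Cr: 1.0 ~= 1, O: 3.0 ~= 3, H: 3.005 ~= 3
Reduce by GCD to get the simplest whole-number ratio:

1:3:3


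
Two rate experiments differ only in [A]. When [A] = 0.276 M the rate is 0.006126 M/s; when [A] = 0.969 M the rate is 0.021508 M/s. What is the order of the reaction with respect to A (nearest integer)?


Rate is proportional to [A]^n, so rate2/rate1 = ([A]2/[A]1)^n. Take logs to solve for n.
rate2/rate1 = 0.021508 / 0.006126 = 3.5109
[A]2/[A]1 = 0.969 / 0.276 = 3.5109
n = ln(3.5109) / ln(3.5109) = 1.0
Nearest integer order:

1


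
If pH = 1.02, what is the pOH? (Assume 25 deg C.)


At 25 deg C, pH + pOH = 14.
pOH = 14 - pH = 14 - 1.02
pOH = 12.98:

12.98


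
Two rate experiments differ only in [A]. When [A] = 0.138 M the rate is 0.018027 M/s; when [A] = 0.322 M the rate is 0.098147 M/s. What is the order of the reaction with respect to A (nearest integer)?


Rate is proportional to [A]^n, so rate2/rate1 = ([A]2/[A]1)^n. Take logs to solve for n.
rate2/rate1 = 0.098147 / 0.018027 = 5.4444
[A]2/[A]1 = 0.322 / 0.138 = 2.3333
n = ln(5.4444) / ln(2.3333) = 2.0
Nearest integer order:

2


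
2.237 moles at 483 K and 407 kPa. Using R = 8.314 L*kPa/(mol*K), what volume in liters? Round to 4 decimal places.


PV = nRT, solve for V = nRT / P.
nRT = 2.237 * 8.314 * 483 = 8983.0359
V = 8983.0359 / 407
V = 22.07134128 L, rounded to 4 dp:

22.0713 L


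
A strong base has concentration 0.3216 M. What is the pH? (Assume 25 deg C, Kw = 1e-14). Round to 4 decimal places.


A strong base dissociates completely, so [OH-] equals the given concentration.
pOH = -log10([OH-]) = -log10(0.3216) = 0.492684
pH = 14 - pOH = 14 - 0.492684
pH = 13.507316, rounded to 4 dp:

13.5073


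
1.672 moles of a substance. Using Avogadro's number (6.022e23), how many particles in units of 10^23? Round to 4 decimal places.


N = n * NA, then divide by 1e23 for the requested units.
N / 1e23 = n * 6.022
N / 1e23 = 1.672 * 6.022
N / 1e23 = 10.068784, rounded to 4 dp:

10.0688


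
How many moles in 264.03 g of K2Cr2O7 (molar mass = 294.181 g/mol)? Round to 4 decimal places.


n = mass / M
n = 264.03 / 294.181
n = 0.89750868 mol, rounded to 4 dp:

0.8975 mol


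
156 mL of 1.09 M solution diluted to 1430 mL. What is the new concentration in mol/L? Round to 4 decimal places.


Dilution: M1*V1 = M2*V2, solve for M2.
M2 = M1*V1 / V2
M2 = 1.09 * 156 / 1430
M2 = 170.04 / 1430
M2 = 0.11890909 mol/L, rounded to 4 dp:

0.1189 mol/L


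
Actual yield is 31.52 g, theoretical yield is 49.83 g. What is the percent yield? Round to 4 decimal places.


% yield = 100 * actual / theoretical
% yield = 100 * 31.52 / 49.83
% yield = 63.25506723 %, rounded to 4 dp:

63.2551 %


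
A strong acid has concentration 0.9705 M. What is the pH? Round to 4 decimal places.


A strong acid dissociates completely, so [H+] equals the given concentration.
pH = -log10([H+]) = -log10(0.9705)
pH = 0.01300446, rounded to 4 dp:

0.0130


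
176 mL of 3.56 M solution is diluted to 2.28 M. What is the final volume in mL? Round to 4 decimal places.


Dilution: M1*V1 = M2*V2, solve for V2.
V2 = M1*V1 / M2
V2 = 3.56 * 176 / 2.28
V2 = 626.56 / 2.28
V2 = 274.80701754 mL, rounded to 4 dp:

274.8070 mL


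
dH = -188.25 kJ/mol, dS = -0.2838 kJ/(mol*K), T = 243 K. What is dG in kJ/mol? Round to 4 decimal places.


Gibbs: dG = dH - T*dS (consistent units, dS already in kJ/(mol*K)).
T*dS = 243 * -0.2838 = -68.9634
dG = -188.25 - (-68.9634)
dG = -119.2866 kJ/mol, rounded to 4 dp:

-119.2866 kJ/mol


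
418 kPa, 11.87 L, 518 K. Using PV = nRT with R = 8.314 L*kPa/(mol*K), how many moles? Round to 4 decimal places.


PV = nRT, solve for n = PV / (RT).
PV = 418 * 11.87 = 4961.66
RT = 8.314 * 518 = 4306.652
n = 4961.66 / 4306.652
n = 1.15209216 mol, rounded to 4 dp:

1.1521 mol


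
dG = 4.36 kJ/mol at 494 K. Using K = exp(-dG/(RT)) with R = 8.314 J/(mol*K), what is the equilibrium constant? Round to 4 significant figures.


dG is in kJ/mol; multiply by 1000 to match R in J/(mol*K).
RT = 8.314 * 494 = 4107.116 J/mol
exponent = -dG*1000 / (RT) = -(4.36*1000) / 4107.116 = -1.06157216
K = exp(-1.06157216)
K = 0.34591155, rounded to 4 significant figures:

0.3459


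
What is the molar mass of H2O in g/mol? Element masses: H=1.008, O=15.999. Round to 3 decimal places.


M = sum(count * atomic_mass) over atoms.
M = 2*1.008 + 1*15.999
M = 2.016 + 15.999
M = 18.015 g/mol, rounded to 3 dp:

18.015 g/mol


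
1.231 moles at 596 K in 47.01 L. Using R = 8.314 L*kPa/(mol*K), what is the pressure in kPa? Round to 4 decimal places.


PV = nRT, solve for P = nRT / V.
nRT = 1.231 * 8.314 * 596 = 6099.7823
P = 6099.7823 / 47.01
P = 129.75499468 kPa, rounded to 4 dp:

129.7550 kPa


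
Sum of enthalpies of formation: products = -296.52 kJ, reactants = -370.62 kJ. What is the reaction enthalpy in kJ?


dH_rxn = sum(dH_f products) - sum(dH_f reactants)
dH_rxn = -296.52 - (-370.62)
dH_rxn = 74.1 kJ:

74.10 kJ


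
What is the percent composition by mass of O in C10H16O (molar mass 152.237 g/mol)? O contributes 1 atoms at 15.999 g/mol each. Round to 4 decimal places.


pct = 100 * (n_elem * M_elem) / M_total
mass_contribution = 1 * 15.999 = 15.999 g/mol
pct = 100 * 15.999 / 152.237
pct = 10.50927173 %, rounded to 4 dp:

10.5093 %


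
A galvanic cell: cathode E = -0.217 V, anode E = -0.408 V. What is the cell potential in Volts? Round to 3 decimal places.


Standard cell potential: E_cell = E_cathode - E_anode.
E_cell = -0.217 - (-0.408)
E_cell = 0.191 V, rounded to 3 dp:

0.191 V


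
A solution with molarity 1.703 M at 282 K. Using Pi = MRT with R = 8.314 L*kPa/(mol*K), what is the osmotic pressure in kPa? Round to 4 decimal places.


Osmotic pressure (van't Hoff): Pi = M*R*T.
RT = 8.314 * 282 = 2344.548
Pi = 1.703 * 2344.548
Pi = 3992.765244 kPa, rounded to 4 dp:

3992.7652 kPa


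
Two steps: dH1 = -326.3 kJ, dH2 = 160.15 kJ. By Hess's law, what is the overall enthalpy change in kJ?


Hess's law: enthalpy is a state function, so add the step enthalpies.
dH_total = dH1 + dH2 = -326.3 + (160.15)
dH_total = -166.15 kJ:

-166.15 kJ


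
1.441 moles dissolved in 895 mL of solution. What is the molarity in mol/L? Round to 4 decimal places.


Convert volume to liters: V_L = V_mL / 1000.
V_L = 895 / 1000 = 0.895 L
M = n / V_L = 1.441 / 0.895
M = 1.61005587 mol/L, rounded to 4 dp:

1.6101 mol/L


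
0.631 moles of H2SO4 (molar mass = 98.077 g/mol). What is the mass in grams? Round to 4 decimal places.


mass = n * M
mass = 0.631 * 98.077
mass = 61.886587 g, rounded to 4 dp:

61.8866 g


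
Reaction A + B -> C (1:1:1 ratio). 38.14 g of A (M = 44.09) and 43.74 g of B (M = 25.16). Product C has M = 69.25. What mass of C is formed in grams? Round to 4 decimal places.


Find moles of each reactant; the smaller value is the limiting reagent in a 1:1:1 reaction, so moles_C equals moles of the limiter.
n_A = mass_A / M_A = 38.14 / 44.09 = 0.865049 mol
n_B = mass_B / M_B = 43.74 / 25.16 = 1.738474 mol
Limiting reagent: A (smaller), n_limiting = 0.865049 mol
mass_C = n_limiting * M_C = 0.865049 * 69.25
mass_C = 59.90464325 g, rounded to 4 dp:

59.9046 g


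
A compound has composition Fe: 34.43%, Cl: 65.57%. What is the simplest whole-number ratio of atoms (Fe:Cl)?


Assume 100 g of compound, divide each mass% by atomic mass to get moles, then normalize by the smallest to get a raw atom ratio.
Moles per 100 g: Fe: 34.43/55.845 = 0.6165, Cl: 65.57/35.453 = 1.8495
Raw ratio (divide by min = 0.6165): Fe: 1.0, Cl: 3.0
Multiply by 1 to clear fractions: Fe: 1.0 ~= 1, Cl: 3.0 ~= 3
Reduce by GCD to get the simplest whole-number ratio:

1:3


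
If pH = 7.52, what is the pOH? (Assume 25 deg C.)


At 25 deg C, pH + pOH = 14.
pOH = 14 - pH = 14 - 7.52
pOH = 6.48:

6.48


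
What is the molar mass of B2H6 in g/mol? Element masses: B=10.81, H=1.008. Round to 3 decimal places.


M = sum(count * atomic_mass) over atoms.
M = 2*10.81 + 6*1.008
M = 21.62 + 6.048
M = 27.668 g/mol, rounded to 3 dp:

27.668 g/mol


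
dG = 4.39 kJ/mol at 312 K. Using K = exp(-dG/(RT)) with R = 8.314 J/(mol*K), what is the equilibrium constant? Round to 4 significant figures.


dG is in kJ/mol; multiply by 1000 to match R in J/(mol*K).
RT = 8.314 * 312 = 2593.968 J/mol
exponent = -dG*1000 / (RT) = -(4.39*1000) / 2593.968 = -1.69238788
K = exp(-1.69238788)
K = 0.18407944, rounded to 4 significant figures:

0.1841


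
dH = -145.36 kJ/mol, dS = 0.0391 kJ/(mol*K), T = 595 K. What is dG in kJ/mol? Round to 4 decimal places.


Gibbs: dG = dH - T*dS (consistent units, dS already in kJ/(mol*K)).
T*dS = 595 * 0.0391 = 23.2645
dG = -145.36 - (23.2645)
dG = -168.6245 kJ/mol, rounded to 4 dp:

-168.6245 kJ/mol


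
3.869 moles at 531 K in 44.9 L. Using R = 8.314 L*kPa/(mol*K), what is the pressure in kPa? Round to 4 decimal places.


PV = nRT, solve for P = nRT / V.
nRT = 3.869 * 8.314 * 531 = 17080.6058
P = 17080.6058 / 44.9
P = 380.41438307 kPa, rounded to 4 dp:

380.4144 kPa


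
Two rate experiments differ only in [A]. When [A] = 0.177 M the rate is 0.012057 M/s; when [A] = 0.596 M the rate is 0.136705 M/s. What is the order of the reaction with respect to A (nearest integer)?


Rate is proportional to [A]^n, so rate2/rate1 = ([A]2/[A]1)^n. Take logs to solve for n.
rate2/rate1 = 0.136705 / 0.012057 = 11.3382
[A]2/[A]1 = 0.596 / 0.177 = 3.3672
n = ln(11.3382) / ln(3.3672) = 2.0
Nearest integer order:

2


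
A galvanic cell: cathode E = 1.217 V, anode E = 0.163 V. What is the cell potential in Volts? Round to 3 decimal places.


Standard cell potential: E_cell = E_cathode - E_anode.
E_cell = 1.217 - (0.163)
E_cell = 1.054 V, rounded to 3 dp:

1.054 V


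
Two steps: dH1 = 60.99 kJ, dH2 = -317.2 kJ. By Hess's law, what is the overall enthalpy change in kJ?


Hess's law: enthalpy is a state function, so add the step enthalpies.
dH_total = dH1 + dH2 = 60.99 + (-317.2)
dH_total = -256.21 kJ:

-256.21 kJ


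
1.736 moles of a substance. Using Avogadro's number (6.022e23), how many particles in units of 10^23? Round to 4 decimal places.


N = n * NA, then divide by 1e23 for the requested units.
N / 1e23 = n * 6.022
N / 1e23 = 1.736 * 6.022
N / 1e23 = 10.454192, rounded to 4 dp:

10.4542


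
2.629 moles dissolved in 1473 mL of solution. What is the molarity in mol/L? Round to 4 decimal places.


Convert volume to liters: V_L = V_mL / 1000.
V_L = 1473 / 1000 = 1.473 L
M = n / V_L = 2.629 / 1.473
M = 1.78479294 mol/L, rounded to 4 dp:

1.7848 mol/L


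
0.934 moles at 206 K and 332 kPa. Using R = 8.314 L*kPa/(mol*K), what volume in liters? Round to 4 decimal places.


PV = nRT, solve for V = nRT / P.
nRT = 0.934 * 8.314 * 206 = 1599.6469
V = 1599.6469 / 332
V = 4.81821355 L, rounded to 4 dp:

4.8182 L


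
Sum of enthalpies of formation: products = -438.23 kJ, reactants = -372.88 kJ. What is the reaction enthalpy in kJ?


dH_rxn = sum(dH_f products) - sum(dH_f reactants)
dH_rxn = -438.23 - (-372.88)
dH_rxn = -65.35 kJ:

-65.35 kJ


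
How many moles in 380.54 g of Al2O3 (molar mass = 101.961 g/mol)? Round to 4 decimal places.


n = mass / M
n = 380.54 / 101.961
n = 3.73221134 mol, rounded to 4 dp:

3.7322 mol


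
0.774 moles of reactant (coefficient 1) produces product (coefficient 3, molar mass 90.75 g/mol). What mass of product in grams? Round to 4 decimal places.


Use the coefficient ratio to convert reactant moles to product moles, then multiply by the product's molar mass.
moles_P = moles_R * (coeff_P / coeff_R) = 0.774 * (3/1) = 2.322
mass_P = moles_P * M_P = 2.322 * 90.75
mass_P = 210.7215 g, rounded to 4 dp:

210.7215 g
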